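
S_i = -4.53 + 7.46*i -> [-4.53, 2.93, 10.39, 17.85, 25.31]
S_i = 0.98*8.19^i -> [0.98, 8.03, 65.73, 538.37, 4409.22]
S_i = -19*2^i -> [-19, -38, -76, -152, -304]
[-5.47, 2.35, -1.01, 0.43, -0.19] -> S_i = -5.47*(-0.43)^i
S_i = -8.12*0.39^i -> [-8.12, -3.17, -1.24, -0.48, -0.19]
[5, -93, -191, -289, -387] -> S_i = 5 + -98*i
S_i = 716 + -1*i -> [716, 715, 714, 713, 712]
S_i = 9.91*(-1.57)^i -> [9.91, -15.56, 24.43, -38.35, 60.21]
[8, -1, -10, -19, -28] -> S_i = 8 + -9*i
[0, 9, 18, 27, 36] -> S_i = 0 + 9*i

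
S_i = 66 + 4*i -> [66, 70, 74, 78, 82]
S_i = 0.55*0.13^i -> [0.55, 0.07, 0.01, 0.0, 0.0]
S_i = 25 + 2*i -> [25, 27, 29, 31, 33]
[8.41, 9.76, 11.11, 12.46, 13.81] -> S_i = 8.41 + 1.35*i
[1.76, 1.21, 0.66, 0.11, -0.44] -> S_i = 1.76 + -0.55*i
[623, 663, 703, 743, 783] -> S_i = 623 + 40*i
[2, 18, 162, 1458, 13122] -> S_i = 2*9^i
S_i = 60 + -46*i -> [60, 14, -32, -78, -124]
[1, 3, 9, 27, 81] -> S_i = 1*3^i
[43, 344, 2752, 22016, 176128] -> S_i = 43*8^i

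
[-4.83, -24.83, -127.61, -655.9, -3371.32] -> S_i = -4.83*5.14^i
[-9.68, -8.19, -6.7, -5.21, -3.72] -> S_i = -9.68 + 1.49*i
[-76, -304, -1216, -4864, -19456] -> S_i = -76*4^i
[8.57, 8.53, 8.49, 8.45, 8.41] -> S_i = 8.57 + -0.04*i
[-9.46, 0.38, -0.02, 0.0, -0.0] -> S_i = -9.46*(-0.04)^i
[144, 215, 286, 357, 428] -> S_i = 144 + 71*i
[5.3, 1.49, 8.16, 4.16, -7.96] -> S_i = Random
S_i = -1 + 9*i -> [-1, 8, 17, 26, 35]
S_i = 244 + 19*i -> [244, 263, 282, 301, 320]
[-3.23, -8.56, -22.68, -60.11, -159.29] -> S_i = -3.23*2.65^i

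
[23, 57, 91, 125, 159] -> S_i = 23 + 34*i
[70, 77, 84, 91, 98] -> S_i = 70 + 7*i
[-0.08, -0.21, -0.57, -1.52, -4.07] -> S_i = -0.08*2.67^i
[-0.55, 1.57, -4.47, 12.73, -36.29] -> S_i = -0.55*(-2.85)^i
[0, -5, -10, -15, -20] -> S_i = 0 + -5*i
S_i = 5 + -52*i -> [5, -47, -99, -151, -203]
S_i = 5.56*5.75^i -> [5.56, 31.97, 183.83, 1057.01, 6077.8]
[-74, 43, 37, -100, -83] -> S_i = Random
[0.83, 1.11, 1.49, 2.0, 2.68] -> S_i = 0.83*1.34^i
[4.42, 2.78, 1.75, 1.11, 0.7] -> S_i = 4.42*0.63^i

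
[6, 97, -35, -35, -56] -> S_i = Random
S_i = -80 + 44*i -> [-80, -36, 8, 52, 96]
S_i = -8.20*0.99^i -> [-8.2, -8.12, -8.04, -7.96, -7.88]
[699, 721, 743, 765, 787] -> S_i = 699 + 22*i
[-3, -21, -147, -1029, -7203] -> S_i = -3*7^i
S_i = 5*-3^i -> [5, -15, 45, -135, 405]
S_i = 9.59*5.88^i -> [9.59, 56.39, 331.57, 1949.62, 11463.78]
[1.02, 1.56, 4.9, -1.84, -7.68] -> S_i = Random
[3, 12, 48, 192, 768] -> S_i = 3*4^i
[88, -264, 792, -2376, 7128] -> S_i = 88*-3^i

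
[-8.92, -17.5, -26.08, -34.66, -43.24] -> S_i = -8.92 + -8.58*i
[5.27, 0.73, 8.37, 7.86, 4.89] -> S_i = Random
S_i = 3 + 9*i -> [3, 12, 21, 30, 39]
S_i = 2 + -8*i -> [2, -6, -14, -22, -30]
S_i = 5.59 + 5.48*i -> [5.59, 11.07, 16.55, 22.03, 27.51]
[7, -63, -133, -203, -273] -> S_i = 7 + -70*i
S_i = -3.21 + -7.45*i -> [-3.21, -10.66, -18.11, -25.56, -33.01]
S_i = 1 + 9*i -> [1, 10, 19, 28, 37]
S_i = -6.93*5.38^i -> [-6.93, -37.28, -200.58, -1079.15, -5805.8]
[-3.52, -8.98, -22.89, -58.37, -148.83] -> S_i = -3.52*2.55^i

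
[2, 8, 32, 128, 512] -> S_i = 2*4^i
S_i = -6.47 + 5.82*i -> [-6.47, -0.65, 5.17, 10.99, 16.81]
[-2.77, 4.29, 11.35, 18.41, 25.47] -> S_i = -2.77 + 7.06*i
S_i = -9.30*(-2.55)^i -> [-9.3, 23.72, -60.47, 154.21, -393.23]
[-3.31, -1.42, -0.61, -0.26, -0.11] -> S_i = -3.31*0.43^i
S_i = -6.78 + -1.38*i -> [-6.78, -8.16, -9.54, -10.92, -12.3]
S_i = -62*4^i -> [-62, -248, -992, -3968, -15872]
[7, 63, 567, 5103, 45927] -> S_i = 7*9^i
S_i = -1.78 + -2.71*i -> [-1.78, -4.49, -7.2, -9.91, -12.62]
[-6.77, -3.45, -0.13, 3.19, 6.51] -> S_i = -6.77 + 3.32*i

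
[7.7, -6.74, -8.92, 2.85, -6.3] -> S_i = Random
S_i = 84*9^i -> [84, 756, 6804, 61236, 551124]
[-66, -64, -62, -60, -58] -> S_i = -66 + 2*i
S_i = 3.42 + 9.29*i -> [3.42, 12.71, 22.0, 31.29, 40.58]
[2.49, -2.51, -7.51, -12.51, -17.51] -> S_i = 2.49 + -5.00*i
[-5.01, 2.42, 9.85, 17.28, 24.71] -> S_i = -5.01 + 7.43*i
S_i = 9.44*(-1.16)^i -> [9.44, -10.95, 12.7, -14.73, 17.09]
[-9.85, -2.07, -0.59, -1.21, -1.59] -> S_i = Random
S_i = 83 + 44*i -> [83, 127, 171, 215, 259]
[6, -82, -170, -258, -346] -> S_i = 6 + -88*i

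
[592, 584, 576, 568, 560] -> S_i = 592 + -8*i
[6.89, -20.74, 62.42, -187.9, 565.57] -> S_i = 6.89*(-3.01)^i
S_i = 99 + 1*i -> [99, 100, 101, 102, 103]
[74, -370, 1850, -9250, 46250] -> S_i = 74*-5^i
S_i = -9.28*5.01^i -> [-9.28, -46.49, -232.93, -1166.97, -5846.54]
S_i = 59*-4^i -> [59, -236, 944, -3776, 15104]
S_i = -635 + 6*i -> [-635, -629, -623, -617, -611]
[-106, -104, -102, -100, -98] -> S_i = -106 + 2*i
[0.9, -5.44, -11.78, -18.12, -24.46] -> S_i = 0.90 + -6.34*i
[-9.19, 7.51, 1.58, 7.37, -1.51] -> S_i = Random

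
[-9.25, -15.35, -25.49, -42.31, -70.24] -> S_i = -9.25*1.66^i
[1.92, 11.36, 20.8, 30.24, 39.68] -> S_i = 1.92 + 9.44*i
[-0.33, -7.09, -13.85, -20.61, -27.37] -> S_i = -0.33 + -6.76*i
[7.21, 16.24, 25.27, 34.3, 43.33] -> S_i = 7.21 + 9.03*i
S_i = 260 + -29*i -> [260, 231, 202, 173, 144]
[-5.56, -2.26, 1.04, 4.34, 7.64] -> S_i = -5.56 + 3.30*i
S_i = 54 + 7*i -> [54, 61, 68, 75, 82]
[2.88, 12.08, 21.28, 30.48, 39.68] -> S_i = 2.88 + 9.20*i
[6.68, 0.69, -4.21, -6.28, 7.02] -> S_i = Random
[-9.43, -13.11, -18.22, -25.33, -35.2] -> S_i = -9.43*1.39^i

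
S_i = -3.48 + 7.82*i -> [-3.48, 4.34, 12.16, 19.98, 27.8]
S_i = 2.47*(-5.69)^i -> [2.47, -14.05, 79.97, -455.02, 2589.08]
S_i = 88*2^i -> [88, 176, 352, 704, 1408]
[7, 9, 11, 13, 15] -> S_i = 7 + 2*i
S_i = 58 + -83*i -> [58, -25, -108, -191, -274]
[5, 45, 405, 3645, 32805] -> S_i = 5*9^i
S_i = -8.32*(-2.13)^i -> [-8.32, 17.72, -37.75, 80.4, -171.25]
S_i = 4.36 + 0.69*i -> [4.36, 5.05, 5.74, 6.43, 7.12]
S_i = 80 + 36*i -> [80, 116, 152, 188, 224]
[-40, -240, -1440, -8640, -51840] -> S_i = -40*6^i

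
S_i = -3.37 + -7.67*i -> [-3.37, -11.04, -18.71, -26.38, -34.05]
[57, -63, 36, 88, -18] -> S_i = Random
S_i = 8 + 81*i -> [8, 89, 170, 251, 332]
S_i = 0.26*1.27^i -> [0.26, 0.33, 0.42, 0.53, 0.68]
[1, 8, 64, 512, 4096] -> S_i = 1*8^i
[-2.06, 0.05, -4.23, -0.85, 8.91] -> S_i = Random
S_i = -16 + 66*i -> [-16, 50, 116, 182, 248]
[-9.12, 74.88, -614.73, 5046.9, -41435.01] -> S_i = -9.12*(-8.21)^i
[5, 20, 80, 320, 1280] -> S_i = 5*4^i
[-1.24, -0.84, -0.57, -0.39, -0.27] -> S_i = -1.24*0.68^i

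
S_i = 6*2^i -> [6, 12, 24, 48, 96]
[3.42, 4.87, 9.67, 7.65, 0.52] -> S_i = Random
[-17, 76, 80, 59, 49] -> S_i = Random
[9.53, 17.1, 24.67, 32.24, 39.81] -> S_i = 9.53 + 7.57*i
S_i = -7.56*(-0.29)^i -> [-7.56, 2.19, -0.64, 0.18, -0.05]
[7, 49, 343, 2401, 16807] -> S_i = 7*7^i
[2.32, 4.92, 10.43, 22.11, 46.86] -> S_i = 2.32*2.12^i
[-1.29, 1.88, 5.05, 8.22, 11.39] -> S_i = -1.29 + 3.17*i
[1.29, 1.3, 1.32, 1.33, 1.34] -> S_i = 1.29*1.01^i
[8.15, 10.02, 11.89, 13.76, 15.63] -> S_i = 8.15 + 1.87*i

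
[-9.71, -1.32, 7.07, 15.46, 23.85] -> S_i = -9.71 + 8.39*i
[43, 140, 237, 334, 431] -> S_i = 43 + 97*i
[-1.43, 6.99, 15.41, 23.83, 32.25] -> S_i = -1.43 + 8.42*i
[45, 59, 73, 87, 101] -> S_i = 45 + 14*i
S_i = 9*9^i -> [9, 81, 729, 6561, 59049]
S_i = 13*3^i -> [13, 39, 117, 351, 1053]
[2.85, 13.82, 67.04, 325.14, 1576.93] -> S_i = 2.85*4.85^i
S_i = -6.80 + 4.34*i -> [-6.8, -2.46, 1.88, 6.22, 10.56]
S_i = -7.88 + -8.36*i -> [-7.88, -16.24, -24.6, -32.96, -41.32]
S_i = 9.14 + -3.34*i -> [9.14, 5.8, 2.46, -0.88, -4.22]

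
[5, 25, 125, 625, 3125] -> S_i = 5*5^i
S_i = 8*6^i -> [8, 48, 288, 1728, 10368]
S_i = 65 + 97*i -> [65, 162, 259, 356, 453]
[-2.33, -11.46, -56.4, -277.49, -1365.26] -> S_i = -2.33*4.92^i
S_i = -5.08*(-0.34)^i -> [-5.08, 1.73, -0.59, 0.2, -0.07]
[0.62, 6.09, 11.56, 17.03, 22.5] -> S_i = 0.62 + 5.47*i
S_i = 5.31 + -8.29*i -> [5.31, -2.98, -11.27, -19.56, -27.85]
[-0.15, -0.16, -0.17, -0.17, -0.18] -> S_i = -0.15*1.05^i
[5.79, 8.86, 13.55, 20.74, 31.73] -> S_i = 5.79*1.53^i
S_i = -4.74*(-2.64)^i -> [-4.74, 12.51, -33.04, 87.21, -230.25]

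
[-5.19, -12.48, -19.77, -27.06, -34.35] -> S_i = -5.19 + -7.29*i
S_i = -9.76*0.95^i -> [-9.76, -9.27, -8.81, -8.37, -7.95]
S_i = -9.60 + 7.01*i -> [-9.6, -2.59, 4.42, 11.43, 18.44]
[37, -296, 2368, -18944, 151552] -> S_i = 37*-8^i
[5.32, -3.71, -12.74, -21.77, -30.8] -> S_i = 5.32 + -9.03*i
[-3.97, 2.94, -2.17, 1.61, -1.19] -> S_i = -3.97*(-0.74)^i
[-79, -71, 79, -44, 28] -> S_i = Random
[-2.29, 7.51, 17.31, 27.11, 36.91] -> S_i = -2.29 + 9.80*i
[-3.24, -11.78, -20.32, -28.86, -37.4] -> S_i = -3.24 + -8.54*i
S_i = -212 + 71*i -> [-212, -141, -70, 1, 72]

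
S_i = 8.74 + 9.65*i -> [8.74, 18.39, 28.04, 37.69, 47.34]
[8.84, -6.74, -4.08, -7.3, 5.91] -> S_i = Random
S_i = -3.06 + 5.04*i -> [-3.06, 1.98, 7.02, 12.06, 17.1]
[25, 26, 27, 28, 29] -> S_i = 25 + 1*i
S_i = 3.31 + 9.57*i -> [3.31, 12.88, 22.45, 32.02, 41.59]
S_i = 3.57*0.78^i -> [3.57, 2.78, 2.17, 1.69, 1.32]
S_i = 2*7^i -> [2, 14, 98, 686, 4802]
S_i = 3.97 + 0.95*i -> [3.97, 4.92, 5.87, 6.82, 7.77]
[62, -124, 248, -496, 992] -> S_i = 62*-2^i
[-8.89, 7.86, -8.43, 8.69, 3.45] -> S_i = Random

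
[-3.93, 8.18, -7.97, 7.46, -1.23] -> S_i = Random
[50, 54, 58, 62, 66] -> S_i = 50 + 4*i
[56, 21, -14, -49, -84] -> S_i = 56 + -35*i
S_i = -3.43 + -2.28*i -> [-3.43, -5.71, -7.99, -10.27, -12.55]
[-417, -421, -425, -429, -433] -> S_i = -417 + -4*i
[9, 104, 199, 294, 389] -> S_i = 9 + 95*i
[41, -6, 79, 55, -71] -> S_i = Random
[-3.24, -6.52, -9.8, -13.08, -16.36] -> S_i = -3.24 + -3.28*i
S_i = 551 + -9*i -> [551, 542, 533, 524, 515]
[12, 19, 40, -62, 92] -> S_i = Random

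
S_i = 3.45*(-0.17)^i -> [3.45, -0.59, 0.1, -0.02, 0.0]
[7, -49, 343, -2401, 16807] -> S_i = 7*-7^i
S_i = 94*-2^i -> [94, -188, 376, -752, 1504]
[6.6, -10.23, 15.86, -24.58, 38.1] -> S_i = 6.60*(-1.55)^i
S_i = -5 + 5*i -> [-5, 0, 5, 10, 15]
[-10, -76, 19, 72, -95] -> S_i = Random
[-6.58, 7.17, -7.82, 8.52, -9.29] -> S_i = -6.58*(-1.09)^i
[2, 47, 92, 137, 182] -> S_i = 2 + 45*i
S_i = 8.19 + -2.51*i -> [8.19, 5.68, 3.17, 0.66, -1.85]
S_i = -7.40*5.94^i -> [-7.4, -43.96, -261.1, -1550.93, -9212.5]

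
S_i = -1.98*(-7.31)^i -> [-1.98, 14.47, -105.8, 773.42, -5653.73]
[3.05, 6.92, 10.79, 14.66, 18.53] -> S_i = 3.05 + 3.87*i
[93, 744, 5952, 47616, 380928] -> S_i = 93*8^i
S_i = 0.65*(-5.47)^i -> [0.65, -3.56, 19.45, -106.38, 581.92]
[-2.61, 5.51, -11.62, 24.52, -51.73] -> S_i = -2.61*(-2.11)^i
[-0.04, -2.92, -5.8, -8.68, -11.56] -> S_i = -0.04 + -2.88*i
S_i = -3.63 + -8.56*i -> [-3.63, -12.19, -20.75, -29.31, -37.87]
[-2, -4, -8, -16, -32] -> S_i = -2*2^i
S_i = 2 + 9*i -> [2, 11, 20, 29, 38]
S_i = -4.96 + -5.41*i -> [-4.96, -10.37, -15.78, -21.19, -26.6]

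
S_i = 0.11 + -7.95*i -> [0.11, -7.84, -15.79, -23.74, -31.69]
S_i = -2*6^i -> [-2, -12, -72, -432, -2592]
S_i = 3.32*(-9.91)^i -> [3.32, -32.9, 326.05, -3231.16, 32020.84]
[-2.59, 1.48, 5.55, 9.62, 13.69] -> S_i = -2.59 + 4.07*i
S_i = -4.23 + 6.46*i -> [-4.23, 2.23, 8.69, 15.15, 21.61]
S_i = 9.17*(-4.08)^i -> [9.17, -37.41, 152.65, -622.8, 2541.03]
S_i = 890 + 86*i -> [890, 976, 1062, 1148, 1234]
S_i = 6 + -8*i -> [6, -2, -10, -18, -26]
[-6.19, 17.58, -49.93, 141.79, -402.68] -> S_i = -6.19*(-2.84)^i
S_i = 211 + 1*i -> [211, 212, 213, 214, 215]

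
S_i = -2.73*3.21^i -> [-2.73, -8.76, -28.13, -90.3, -289.86]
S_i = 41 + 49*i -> [41, 90, 139, 188, 237]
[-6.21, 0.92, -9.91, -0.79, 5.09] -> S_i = Random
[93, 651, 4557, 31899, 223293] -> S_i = 93*7^i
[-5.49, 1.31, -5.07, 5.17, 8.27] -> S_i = Random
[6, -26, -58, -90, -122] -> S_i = 6 + -32*i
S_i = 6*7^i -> [6, 42, 294, 2058, 14406]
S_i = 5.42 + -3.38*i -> [5.42, 2.04, -1.34, -4.72, -8.1]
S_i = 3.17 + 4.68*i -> [3.17, 7.85, 12.53, 17.21, 21.89]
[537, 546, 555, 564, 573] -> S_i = 537 + 9*i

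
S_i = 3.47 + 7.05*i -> [3.47, 10.52, 17.57, 24.62, 31.67]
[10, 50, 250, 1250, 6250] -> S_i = 10*5^i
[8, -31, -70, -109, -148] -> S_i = 8 + -39*i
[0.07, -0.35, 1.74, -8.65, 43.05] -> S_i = 0.07*(-4.98)^i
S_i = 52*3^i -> [52, 156, 468, 1404, 4212]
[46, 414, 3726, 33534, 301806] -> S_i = 46*9^i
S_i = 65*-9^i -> [65, -585, 5265, -47385, 426465]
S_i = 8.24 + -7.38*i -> [8.24, 0.86, -6.52, -13.9, -21.28]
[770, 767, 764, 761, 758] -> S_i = 770 + -3*i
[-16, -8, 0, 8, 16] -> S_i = -16 + 8*i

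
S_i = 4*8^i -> [4, 32, 256, 2048, 16384]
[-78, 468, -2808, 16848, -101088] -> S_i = -78*-6^i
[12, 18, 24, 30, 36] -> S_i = 12 + 6*i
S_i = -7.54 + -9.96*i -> [-7.54, -17.5, -27.46, -37.42, -47.38]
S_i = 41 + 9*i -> [41, 50, 59, 68, 77]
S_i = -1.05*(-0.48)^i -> [-1.05, 0.5, -0.24, 0.12, -0.06]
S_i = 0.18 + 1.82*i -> [0.18, 2.0, 3.82, 5.64, 7.46]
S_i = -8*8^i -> [-8, -64, -512, -4096, -32768]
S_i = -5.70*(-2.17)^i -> [-5.7, 12.37, -26.84, 58.24, -126.39]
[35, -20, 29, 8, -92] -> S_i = Random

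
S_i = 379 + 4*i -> [379, 383, 387, 391, 395]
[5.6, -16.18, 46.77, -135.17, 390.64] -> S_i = 5.60*(-2.89)^i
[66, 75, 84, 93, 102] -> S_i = 66 + 9*i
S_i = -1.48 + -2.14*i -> [-1.48, -3.62, -5.76, -7.9, -10.04]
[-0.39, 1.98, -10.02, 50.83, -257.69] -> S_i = -0.39*(-5.07)^i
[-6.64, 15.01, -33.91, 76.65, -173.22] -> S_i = -6.64*(-2.26)^i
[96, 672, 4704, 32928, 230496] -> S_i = 96*7^i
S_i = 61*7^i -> [61, 427, 2989, 20923, 146461]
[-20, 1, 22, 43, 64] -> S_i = -20 + 21*i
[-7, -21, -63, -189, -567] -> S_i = -7*3^i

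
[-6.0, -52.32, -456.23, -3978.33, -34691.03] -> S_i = -6.00*8.72^i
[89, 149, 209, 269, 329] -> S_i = 89 + 60*i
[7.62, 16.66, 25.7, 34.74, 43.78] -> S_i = 7.62 + 9.04*i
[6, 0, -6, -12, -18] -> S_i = 6 + -6*i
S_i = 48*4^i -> [48, 192, 768, 3072, 12288]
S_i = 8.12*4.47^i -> [8.12, 36.3, 162.24, 725.23, 3241.8]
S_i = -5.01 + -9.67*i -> [-5.01, -14.68, -24.35, -34.02, -43.69]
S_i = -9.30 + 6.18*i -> [-9.3, -3.12, 3.06, 9.24, 15.42]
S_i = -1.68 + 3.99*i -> [-1.68, 2.31, 6.3, 10.29, 14.28]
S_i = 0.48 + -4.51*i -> [0.48, -4.03, -8.54, -13.05, -17.56]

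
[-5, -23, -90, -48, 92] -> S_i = Random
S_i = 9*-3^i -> [9, -27, 81, -243, 729]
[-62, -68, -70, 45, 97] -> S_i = Random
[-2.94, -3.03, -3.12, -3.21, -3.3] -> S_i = -2.94 + -0.09*i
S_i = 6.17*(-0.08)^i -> [6.17, -0.49, 0.04, -0.0, 0.0]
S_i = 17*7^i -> [17, 119, 833, 5831, 40817]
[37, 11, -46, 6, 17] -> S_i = Random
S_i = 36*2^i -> [36, 72, 144, 288, 576]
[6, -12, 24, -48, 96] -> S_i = 6*-2^i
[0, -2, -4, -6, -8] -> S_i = 0 + -2*i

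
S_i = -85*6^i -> [-85, -510, -3060, -18360, -110160]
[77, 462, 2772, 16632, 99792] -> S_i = 77*6^i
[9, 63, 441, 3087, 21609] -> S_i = 9*7^i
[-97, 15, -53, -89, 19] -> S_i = Random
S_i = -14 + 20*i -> [-14, 6, 26, 46, 66]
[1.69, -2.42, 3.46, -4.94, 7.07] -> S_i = 1.69*(-1.43)^i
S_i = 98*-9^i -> [98, -882, 7938, -71442, 642978]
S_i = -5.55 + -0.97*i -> [-5.55, -6.52, -7.49, -8.46, -9.43]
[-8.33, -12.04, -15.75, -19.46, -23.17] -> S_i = -8.33 + -3.71*i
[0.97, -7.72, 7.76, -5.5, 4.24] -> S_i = Random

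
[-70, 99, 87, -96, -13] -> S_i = Random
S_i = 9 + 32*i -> [9, 41, 73, 105, 137]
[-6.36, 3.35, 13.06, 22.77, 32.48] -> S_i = -6.36 + 9.71*i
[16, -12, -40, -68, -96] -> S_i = 16 + -28*i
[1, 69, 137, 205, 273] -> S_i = 1 + 68*i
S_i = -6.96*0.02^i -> [-6.96, -0.14, -0.0, -0.0, -0.0]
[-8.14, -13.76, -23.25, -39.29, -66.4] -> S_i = -8.14*1.69^i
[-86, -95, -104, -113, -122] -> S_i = -86 + -9*i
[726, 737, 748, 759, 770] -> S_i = 726 + 11*i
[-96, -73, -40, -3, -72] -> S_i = Random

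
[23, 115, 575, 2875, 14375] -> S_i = 23*5^i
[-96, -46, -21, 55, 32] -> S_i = Random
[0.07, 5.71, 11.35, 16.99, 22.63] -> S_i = 0.07 + 5.64*i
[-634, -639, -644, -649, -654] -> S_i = -634 + -5*i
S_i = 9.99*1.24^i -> [9.99, 12.39, 15.36, 19.05, 23.62]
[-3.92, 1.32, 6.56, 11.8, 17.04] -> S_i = -3.92 + 5.24*i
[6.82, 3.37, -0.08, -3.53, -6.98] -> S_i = 6.82 + -3.45*i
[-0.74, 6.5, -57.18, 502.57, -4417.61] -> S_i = -0.74*(-8.79)^i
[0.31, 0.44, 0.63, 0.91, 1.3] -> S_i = 0.31*1.43^i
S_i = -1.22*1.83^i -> [-1.22, -2.23, -4.09, -7.48, -13.68]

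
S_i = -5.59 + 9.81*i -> [-5.59, 4.22, 14.03, 23.84, 33.65]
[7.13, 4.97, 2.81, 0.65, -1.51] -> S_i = 7.13 + -2.16*i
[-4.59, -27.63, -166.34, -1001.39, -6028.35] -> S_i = -4.59*6.02^i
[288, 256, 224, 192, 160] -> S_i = 288 + -32*i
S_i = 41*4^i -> [41, 164, 656, 2624, 10496]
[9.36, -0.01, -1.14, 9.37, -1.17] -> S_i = Random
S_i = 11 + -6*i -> [11, 5, -1, -7, -13]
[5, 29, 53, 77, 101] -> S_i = 5 + 24*i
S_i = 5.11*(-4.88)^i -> [5.11, -24.94, 121.69, -593.85, 2898.01]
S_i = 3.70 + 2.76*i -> [3.7, 6.46, 9.22, 11.98, 14.74]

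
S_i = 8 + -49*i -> [8, -41, -90, -139, -188]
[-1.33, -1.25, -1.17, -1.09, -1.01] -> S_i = -1.33 + 0.08*i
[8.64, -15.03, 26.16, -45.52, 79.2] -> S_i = 8.64*(-1.74)^i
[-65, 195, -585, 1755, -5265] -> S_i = -65*-3^i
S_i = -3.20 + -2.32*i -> [-3.2, -5.52, -7.84, -10.16, -12.48]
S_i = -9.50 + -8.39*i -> [-9.5, -17.89, -26.28, -34.67, -43.06]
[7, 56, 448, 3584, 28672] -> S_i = 7*8^i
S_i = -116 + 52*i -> [-116, -64, -12, 40, 92]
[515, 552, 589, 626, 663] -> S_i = 515 + 37*i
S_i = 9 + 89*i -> [9, 98, 187, 276, 365]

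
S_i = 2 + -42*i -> [2, -40, -82, -124, -166]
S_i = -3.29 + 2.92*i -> [-3.29, -0.37, 2.55, 5.47, 8.39]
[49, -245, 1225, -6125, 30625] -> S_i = 49*-5^i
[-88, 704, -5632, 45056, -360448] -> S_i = -88*-8^i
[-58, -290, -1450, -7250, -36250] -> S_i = -58*5^i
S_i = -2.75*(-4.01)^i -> [-2.75, 11.03, -44.22, 177.32, -711.07]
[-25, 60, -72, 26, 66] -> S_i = Random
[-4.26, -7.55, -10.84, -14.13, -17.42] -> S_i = -4.26 + -3.29*i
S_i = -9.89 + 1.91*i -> [-9.89, -7.98, -6.07, -4.16, -2.25]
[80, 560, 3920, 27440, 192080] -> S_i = 80*7^i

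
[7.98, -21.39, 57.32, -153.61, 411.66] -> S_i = 7.98*(-2.68)^i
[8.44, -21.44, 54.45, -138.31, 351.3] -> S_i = 8.44*(-2.54)^i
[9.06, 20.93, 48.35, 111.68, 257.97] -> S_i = 9.06*2.31^i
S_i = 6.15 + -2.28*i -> [6.15, 3.87, 1.59, -0.69, -2.97]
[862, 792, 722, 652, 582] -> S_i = 862 + -70*i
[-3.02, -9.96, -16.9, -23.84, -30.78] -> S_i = -3.02 + -6.94*i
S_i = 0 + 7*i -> [0, 7, 14, 21, 28]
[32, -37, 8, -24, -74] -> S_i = Random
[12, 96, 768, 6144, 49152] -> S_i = 12*8^i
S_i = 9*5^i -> [9, 45, 225, 1125, 5625]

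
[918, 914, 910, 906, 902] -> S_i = 918 + -4*i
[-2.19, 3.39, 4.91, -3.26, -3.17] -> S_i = Random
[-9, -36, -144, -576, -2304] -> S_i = -9*4^i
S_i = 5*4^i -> [5, 20, 80, 320, 1280]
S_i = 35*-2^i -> [35, -70, 140, -280, 560]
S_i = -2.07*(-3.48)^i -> [-2.07, 7.2, -25.07, 87.24, -303.59]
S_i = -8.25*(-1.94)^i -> [-8.25, 16.0, -31.05, 60.24, -116.86]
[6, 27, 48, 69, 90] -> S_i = 6 + 21*i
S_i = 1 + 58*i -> [1, 59, 117, 175, 233]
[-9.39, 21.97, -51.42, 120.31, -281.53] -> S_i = -9.39*(-2.34)^i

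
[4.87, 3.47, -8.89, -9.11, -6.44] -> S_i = Random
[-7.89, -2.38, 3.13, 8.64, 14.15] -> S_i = -7.89 + 5.51*i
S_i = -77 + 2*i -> [-77, -75, -73, -71, -69]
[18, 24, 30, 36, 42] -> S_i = 18 + 6*i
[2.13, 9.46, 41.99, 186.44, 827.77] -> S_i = 2.13*4.44^i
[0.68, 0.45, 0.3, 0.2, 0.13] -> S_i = 0.68*0.66^i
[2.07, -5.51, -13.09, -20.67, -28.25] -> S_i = 2.07 + -7.58*i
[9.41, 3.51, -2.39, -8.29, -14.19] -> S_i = 9.41 + -5.90*i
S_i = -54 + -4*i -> [-54, -58, -62, -66, -70]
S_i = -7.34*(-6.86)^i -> [-7.34, 50.35, -345.42, 2369.56, -16255.21]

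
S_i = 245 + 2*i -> [245, 247, 249, 251, 253]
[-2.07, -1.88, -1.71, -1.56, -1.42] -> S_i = -2.07*0.91^i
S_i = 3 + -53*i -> [3, -50, -103, -156, -209]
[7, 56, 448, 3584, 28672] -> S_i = 7*8^i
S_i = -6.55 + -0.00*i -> [-6.55, -6.55, -6.55, -6.55, -6.55]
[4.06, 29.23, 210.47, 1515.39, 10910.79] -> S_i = 4.06*7.20^i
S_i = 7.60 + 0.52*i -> [7.6, 8.12, 8.64, 9.16, 9.68]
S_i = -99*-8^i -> [-99, 792, -6336, 50688, -405504]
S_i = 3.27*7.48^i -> [3.27, 24.46, 182.96, 1368.52, 10236.56]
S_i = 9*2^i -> [9, 18, 36, 72, 144]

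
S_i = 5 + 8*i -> [5, 13, 21, 29, 37]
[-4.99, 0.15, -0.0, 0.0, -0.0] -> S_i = -4.99*(-0.03)^i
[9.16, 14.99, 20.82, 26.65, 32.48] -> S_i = 9.16 + 5.83*i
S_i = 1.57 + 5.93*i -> [1.57, 7.5, 13.43, 19.36, 25.29]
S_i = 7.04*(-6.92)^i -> [7.04, -48.72, 337.12, -2332.87, 16143.48]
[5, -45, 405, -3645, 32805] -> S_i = 5*-9^i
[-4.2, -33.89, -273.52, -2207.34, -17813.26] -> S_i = -4.20*8.07^i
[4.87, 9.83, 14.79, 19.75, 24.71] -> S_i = 4.87 + 4.96*i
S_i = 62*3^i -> [62, 186, 558, 1674, 5022]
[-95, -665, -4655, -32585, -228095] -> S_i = -95*7^i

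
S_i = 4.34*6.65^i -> [4.34, 28.86, 191.93, 1276.31, 8487.43]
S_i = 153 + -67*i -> [153, 86, 19, -48, -115]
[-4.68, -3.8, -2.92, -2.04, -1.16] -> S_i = -4.68 + 0.88*i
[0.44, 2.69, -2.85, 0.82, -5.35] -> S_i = Random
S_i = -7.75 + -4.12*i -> [-7.75, -11.87, -15.99, -20.11, -24.23]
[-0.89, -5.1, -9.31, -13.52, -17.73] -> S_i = -0.89 + -4.21*i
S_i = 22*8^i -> [22, 176, 1408, 11264, 90112]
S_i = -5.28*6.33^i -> [-5.28, -33.42, -211.56, -1339.2, -8477.13]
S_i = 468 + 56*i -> [468, 524, 580, 636, 692]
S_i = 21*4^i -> [21, 84, 336, 1344, 5376]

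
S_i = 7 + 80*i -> [7, 87, 167, 247, 327]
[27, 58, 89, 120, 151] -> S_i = 27 + 31*i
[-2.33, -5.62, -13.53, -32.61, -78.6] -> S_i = -2.33*2.41^i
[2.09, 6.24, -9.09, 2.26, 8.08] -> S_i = Random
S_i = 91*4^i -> [91, 364, 1456, 5824, 23296]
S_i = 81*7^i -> [81, 567, 3969, 27783, 194481]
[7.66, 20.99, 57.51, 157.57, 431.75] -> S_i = 7.66*2.74^i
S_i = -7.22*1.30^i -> [-7.22, -9.39, -12.2, -15.86, -20.62]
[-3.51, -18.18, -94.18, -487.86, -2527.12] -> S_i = -3.51*5.18^i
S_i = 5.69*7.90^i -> [5.69, 44.95, 355.11, 2805.39, 22162.6]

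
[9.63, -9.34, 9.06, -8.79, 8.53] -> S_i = 9.63*(-0.97)^i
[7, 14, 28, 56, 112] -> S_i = 7*2^i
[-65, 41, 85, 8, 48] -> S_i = Random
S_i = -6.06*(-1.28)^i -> [-6.06, 7.76, -9.93, 12.71, -16.27]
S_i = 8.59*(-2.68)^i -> [8.59, -23.02, 61.7, -165.35, 443.13]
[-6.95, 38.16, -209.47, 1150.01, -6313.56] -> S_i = -6.95*(-5.49)^i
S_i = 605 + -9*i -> [605, 596, 587, 578, 569]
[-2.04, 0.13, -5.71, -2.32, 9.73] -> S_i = Random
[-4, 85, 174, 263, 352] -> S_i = -4 + 89*i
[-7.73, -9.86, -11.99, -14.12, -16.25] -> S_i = -7.73 + -2.13*i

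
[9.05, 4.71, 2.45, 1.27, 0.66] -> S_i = 9.05*0.52^i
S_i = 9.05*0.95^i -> [9.05, 8.6, 8.17, 7.76, 7.37]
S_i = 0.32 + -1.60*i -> [0.32, -1.28, -2.88, -4.48, -6.08]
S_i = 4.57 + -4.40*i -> [4.57, 0.17, -4.23, -8.63, -13.03]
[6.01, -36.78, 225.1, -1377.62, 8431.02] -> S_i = 6.01*(-6.12)^i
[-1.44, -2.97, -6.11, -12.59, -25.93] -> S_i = -1.44*2.06^i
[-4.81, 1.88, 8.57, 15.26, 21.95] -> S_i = -4.81 + 6.69*i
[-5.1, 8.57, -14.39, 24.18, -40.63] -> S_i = -5.10*(-1.68)^i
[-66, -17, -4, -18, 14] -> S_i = Random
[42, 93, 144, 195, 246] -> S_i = 42 + 51*i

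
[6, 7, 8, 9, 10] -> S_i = 6 + 1*i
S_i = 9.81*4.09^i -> [9.81, 40.12, 164.1, 671.18, 2745.13]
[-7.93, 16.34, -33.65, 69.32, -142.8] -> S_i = -7.93*(-2.06)^i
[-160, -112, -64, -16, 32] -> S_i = -160 + 48*i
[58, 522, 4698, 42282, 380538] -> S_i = 58*9^i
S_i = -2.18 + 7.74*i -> [-2.18, 5.56, 13.3, 21.04, 28.78]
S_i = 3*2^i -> [3, 6, 12, 24, 48]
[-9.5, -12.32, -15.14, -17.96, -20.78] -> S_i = -9.50 + -2.82*i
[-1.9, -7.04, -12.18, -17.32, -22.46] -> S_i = -1.90 + -5.14*i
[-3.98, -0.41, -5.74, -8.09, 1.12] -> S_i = Random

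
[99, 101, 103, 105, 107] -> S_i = 99 + 2*i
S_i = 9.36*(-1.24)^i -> [9.36, -11.61, 14.39, -17.85, 22.13]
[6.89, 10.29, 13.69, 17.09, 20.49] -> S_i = 6.89 + 3.40*i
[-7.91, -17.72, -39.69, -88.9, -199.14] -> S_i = -7.91*2.24^i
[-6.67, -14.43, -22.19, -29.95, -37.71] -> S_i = -6.67 + -7.76*i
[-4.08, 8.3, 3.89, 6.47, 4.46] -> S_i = Random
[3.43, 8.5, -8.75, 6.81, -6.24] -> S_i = Random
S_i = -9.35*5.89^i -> [-9.35, -55.07, -324.37, -1910.55, -11253.12]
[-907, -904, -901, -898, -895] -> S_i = -907 + 3*i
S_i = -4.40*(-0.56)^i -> [-4.4, 2.46, -1.38, 0.77, -0.43]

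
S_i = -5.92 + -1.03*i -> [-5.92, -6.95, -7.98, -9.01, -10.04]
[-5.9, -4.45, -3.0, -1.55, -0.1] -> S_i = -5.90 + 1.45*i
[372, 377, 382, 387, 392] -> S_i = 372 + 5*i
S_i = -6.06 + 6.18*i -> [-6.06, 0.12, 6.3, 12.48, 18.66]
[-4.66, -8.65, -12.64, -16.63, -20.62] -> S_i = -4.66 + -3.99*i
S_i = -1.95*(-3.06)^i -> [-1.95, 5.97, -18.26, 55.87, -170.97]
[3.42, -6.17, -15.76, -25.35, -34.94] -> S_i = 3.42 + -9.59*i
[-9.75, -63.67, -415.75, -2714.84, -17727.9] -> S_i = -9.75*6.53^i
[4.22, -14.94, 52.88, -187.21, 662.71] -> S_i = 4.22*(-3.54)^i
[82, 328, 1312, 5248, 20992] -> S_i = 82*4^i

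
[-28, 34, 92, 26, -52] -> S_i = Random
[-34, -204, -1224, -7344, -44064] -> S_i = -34*6^i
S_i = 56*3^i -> [56, 168, 504, 1512, 4536]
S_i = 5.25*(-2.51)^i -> [5.25, -13.18, 33.08, -83.02, 208.38]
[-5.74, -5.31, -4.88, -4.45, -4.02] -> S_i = -5.74 + 0.43*i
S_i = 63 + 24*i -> [63, 87, 111, 135, 159]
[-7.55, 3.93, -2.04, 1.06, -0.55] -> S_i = -7.55*(-0.52)^i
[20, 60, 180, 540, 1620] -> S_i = 20*3^i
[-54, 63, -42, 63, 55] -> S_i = Random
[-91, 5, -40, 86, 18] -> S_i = Random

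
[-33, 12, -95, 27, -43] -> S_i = Random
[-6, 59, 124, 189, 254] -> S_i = -6 + 65*i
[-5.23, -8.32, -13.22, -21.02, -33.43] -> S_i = -5.23*1.59^i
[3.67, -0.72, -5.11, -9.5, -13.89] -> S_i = 3.67 + -4.39*i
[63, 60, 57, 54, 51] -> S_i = 63 + -3*i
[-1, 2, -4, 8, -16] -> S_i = -1*-2^i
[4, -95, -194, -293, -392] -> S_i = 4 + -99*i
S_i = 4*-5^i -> [4, -20, 100, -500, 2500]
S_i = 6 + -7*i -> [6, -1, -8, -15, -22]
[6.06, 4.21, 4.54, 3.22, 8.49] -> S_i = Random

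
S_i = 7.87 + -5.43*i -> [7.87, 2.44, -2.99, -8.42, -13.85]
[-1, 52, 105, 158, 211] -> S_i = -1 + 53*i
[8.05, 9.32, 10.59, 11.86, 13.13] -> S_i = 8.05 + 1.27*i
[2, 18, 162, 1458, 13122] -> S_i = 2*9^i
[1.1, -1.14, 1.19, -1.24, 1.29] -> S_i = 1.10*(-1.04)^i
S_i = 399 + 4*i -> [399, 403, 407, 411, 415]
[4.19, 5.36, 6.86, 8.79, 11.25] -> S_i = 4.19*1.28^i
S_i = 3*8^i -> [3, 24, 192, 1536, 12288]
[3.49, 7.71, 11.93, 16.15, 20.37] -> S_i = 3.49 + 4.22*i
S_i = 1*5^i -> [1, 5, 25, 125, 625]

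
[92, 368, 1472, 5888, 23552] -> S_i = 92*4^i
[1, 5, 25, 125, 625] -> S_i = 1*5^i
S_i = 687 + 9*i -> [687, 696, 705, 714, 723]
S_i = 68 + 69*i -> [68, 137, 206, 275, 344]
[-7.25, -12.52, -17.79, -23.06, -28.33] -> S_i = -7.25 + -5.27*i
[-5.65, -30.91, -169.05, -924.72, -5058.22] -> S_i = -5.65*5.47^i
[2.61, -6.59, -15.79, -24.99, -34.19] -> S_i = 2.61 + -9.20*i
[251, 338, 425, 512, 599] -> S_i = 251 + 87*i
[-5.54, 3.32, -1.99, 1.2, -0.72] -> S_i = -5.54*(-0.60)^i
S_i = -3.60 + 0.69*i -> [-3.6, -2.91, -2.22, -1.53, -0.84]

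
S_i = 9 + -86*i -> [9, -77, -163, -249, -335]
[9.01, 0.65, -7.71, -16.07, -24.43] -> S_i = 9.01 + -8.36*i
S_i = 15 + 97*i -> [15, 112, 209, 306, 403]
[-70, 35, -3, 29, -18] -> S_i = Random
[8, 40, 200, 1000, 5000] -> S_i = 8*5^i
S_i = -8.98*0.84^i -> [-8.98, -7.54, -6.34, -5.32, -4.47]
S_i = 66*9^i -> [66, 594, 5346, 48114, 433026]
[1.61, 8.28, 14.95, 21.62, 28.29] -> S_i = 1.61 + 6.67*i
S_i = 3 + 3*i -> [3, 6, 9, 12, 15]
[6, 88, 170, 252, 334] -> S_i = 6 + 82*i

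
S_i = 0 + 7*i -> [0, 7, 14, 21, 28]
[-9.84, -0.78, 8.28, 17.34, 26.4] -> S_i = -9.84 + 9.06*i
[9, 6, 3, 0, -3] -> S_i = 9 + -3*i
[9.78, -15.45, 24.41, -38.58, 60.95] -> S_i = 9.78*(-1.58)^i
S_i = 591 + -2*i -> [591, 589, 587, 585, 583]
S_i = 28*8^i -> [28, 224, 1792, 14336, 114688]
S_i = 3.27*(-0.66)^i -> [3.27, -2.16, 1.42, -0.94, 0.62]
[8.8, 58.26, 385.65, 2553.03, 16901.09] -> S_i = 8.80*6.62^i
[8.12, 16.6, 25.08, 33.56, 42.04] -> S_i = 8.12 + 8.48*i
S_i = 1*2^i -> [1, 2, 4, 8, 16]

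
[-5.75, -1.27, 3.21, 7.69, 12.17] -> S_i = -5.75 + 4.48*i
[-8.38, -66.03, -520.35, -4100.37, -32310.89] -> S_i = -8.38*7.88^i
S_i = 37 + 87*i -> [37, 124, 211, 298, 385]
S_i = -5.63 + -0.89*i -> [-5.63, -6.52, -7.41, -8.3, -9.19]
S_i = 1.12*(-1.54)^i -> [1.12, -1.72, 2.66, -4.09, 6.3]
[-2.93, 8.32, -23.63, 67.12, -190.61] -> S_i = -2.93*(-2.84)^i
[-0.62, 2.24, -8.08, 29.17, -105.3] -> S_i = -0.62*(-3.61)^i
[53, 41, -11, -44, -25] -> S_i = Random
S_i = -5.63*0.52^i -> [-5.63, -2.93, -1.52, -0.79, -0.41]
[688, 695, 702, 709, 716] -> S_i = 688 + 7*i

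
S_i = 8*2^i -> [8, 16, 32, 64, 128]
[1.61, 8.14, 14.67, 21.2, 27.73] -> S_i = 1.61 + 6.53*i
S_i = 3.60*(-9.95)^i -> [3.6, -35.82, 356.41, -3546.27, 35285.38]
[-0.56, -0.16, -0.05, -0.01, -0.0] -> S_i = -0.56*0.29^i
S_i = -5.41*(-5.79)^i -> [-5.41, 31.32, -181.37, 1050.11, -6080.11]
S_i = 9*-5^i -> [9, -45, 225, -1125, 5625]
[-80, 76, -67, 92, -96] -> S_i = Random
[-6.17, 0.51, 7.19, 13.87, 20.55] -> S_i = -6.17 + 6.68*i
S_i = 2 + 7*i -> [2, 9, 16, 23, 30]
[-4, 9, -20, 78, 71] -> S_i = Random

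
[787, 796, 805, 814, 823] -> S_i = 787 + 9*i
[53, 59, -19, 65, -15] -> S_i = Random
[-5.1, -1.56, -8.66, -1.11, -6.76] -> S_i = Random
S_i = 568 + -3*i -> [568, 565, 562, 559, 556]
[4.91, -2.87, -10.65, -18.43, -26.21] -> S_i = 4.91 + -7.78*i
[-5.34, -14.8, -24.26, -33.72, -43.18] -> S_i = -5.34 + -9.46*i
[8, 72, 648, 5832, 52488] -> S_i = 8*9^i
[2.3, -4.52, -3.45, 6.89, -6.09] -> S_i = Random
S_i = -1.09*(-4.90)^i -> [-1.09, 5.34, -26.17, 128.24, -628.36]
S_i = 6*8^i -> [6, 48, 384, 3072, 24576]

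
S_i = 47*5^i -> [47, 235, 1175, 5875, 29375]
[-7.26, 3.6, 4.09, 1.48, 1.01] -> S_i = Random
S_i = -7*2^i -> [-7, -14, -28, -56, -112]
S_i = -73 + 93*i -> [-73, 20, 113, 206, 299]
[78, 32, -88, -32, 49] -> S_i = Random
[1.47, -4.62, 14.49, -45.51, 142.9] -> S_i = 1.47*(-3.14)^i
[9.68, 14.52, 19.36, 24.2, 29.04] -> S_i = 9.68 + 4.84*i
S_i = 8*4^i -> [8, 32, 128, 512, 2048]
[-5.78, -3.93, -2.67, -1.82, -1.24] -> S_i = -5.78*0.68^i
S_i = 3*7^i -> [3, 21, 147, 1029, 7203]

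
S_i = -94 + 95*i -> [-94, 1, 96, 191, 286]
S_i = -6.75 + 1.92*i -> [-6.75, -4.83, -2.91, -0.99, 0.93]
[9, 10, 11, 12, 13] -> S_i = 9 + 1*i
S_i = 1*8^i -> [1, 8, 64, 512, 4096]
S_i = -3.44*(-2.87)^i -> [-3.44, 9.87, -28.33, 81.32, -233.39]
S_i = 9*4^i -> [9, 36, 144, 576, 2304]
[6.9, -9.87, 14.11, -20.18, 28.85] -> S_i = 6.90*(-1.43)^i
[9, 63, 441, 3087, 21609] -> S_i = 9*7^i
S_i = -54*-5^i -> [-54, 270, -1350, 6750, -33750]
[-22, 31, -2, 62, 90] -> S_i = Random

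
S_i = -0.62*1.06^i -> [-0.62, -0.66, -0.7, -0.74, -0.78]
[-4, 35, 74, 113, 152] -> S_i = -4 + 39*i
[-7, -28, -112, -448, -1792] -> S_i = -7*4^i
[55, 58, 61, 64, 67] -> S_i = 55 + 3*i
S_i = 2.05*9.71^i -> [2.05, 19.91, 193.28, 1876.77, 18223.46]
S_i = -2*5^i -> [-2, -10, -50, -250, -1250]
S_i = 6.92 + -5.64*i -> [6.92, 1.28, -4.36, -10.0, -15.64]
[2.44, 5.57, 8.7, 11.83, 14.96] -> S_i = 2.44 + 3.13*i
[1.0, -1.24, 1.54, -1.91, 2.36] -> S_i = 1.00*(-1.24)^i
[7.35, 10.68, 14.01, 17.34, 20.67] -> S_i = 7.35 + 3.33*i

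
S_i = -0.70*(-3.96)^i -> [-0.7, 2.77, -10.98, 43.47, -172.14]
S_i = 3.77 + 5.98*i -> [3.77, 9.75, 15.73, 21.71, 27.69]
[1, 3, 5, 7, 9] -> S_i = 1 + 2*i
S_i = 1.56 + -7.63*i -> [1.56, -6.07, -13.7, -21.33, -28.96]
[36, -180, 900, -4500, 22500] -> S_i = 36*-5^i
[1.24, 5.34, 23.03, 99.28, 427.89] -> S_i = 1.24*4.31^i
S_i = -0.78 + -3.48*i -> [-0.78, -4.26, -7.74, -11.22, -14.7]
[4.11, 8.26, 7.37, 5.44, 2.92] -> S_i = Random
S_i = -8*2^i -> [-8, -16, -32, -64, -128]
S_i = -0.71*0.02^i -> [-0.71, -0.01, -0.0, -0.0, -0.0]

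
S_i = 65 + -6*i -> [65, 59, 53, 47, 41]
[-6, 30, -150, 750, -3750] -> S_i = -6*-5^i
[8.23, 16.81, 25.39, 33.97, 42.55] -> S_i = 8.23 + 8.58*i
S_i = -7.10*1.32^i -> [-7.1, -9.37, -12.37, -16.33, -21.56]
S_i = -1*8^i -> [-1, -8, -64, -512, -4096]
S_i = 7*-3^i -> [7, -21, 63, -189, 567]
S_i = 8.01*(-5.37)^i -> [8.01, -43.01, 230.98, -1240.38, 6660.85]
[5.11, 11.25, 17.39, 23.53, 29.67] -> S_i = 5.11 + 6.14*i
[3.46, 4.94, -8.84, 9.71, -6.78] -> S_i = Random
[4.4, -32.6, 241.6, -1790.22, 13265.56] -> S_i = 4.40*(-7.41)^i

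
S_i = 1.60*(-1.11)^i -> [1.6, -1.78, 1.97, -2.19, 2.43]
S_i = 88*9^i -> [88, 792, 7128, 64152, 577368]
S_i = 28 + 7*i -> [28, 35, 42, 49, 56]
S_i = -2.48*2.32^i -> [-2.48, -5.75, -13.35, -30.97, -71.85]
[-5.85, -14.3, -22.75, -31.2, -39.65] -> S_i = -5.85 + -8.45*i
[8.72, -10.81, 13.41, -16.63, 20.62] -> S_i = 8.72*(-1.24)^i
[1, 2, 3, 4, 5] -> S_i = 1 + 1*i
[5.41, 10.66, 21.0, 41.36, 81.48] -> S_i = 5.41*1.97^i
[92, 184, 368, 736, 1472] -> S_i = 92*2^i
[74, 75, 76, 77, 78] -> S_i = 74 + 1*i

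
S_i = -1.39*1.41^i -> [-1.39, -1.96, -2.76, -3.9, -5.49]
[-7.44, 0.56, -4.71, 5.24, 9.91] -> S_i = Random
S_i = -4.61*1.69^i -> [-4.61, -7.79, -13.17, -22.25, -37.61]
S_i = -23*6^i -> [-23, -138, -828, -4968, -29808]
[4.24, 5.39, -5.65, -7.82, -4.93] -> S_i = Random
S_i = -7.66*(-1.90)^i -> [-7.66, 14.55, -27.65, 52.54, -99.83]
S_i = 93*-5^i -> [93, -465, 2325, -11625, 58125]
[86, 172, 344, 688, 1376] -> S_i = 86*2^i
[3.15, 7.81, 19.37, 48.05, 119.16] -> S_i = 3.15*2.48^i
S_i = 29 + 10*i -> [29, 39, 49, 59, 69]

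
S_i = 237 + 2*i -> [237, 239, 241, 243, 245]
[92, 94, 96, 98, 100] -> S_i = 92 + 2*i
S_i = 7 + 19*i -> [7, 26, 45, 64, 83]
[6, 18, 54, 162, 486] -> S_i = 6*3^i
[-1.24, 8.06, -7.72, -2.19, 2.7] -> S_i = Random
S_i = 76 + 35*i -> [76, 111, 146, 181, 216]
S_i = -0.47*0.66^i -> [-0.47, -0.31, -0.2, -0.14, -0.09]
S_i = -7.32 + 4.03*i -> [-7.32, -3.29, 0.74, 4.77, 8.8]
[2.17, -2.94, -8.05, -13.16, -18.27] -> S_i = 2.17 + -5.11*i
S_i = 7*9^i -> [7, 63, 567, 5103, 45927]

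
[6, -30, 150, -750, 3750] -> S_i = 6*-5^i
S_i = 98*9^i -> [98, 882, 7938, 71442, 642978]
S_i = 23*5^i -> [23, 115, 575, 2875, 14375]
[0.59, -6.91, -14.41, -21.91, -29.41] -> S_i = 0.59 + -7.50*i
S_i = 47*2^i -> [47, 94, 188, 376, 752]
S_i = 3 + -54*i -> [3, -51, -105, -159, -213]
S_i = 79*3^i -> [79, 237, 711, 2133, 6399]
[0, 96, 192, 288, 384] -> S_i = 0 + 96*i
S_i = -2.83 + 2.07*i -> [-2.83, -0.76, 1.31, 3.38, 5.45]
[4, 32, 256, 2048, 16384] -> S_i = 4*8^i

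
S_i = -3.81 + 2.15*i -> [-3.81, -1.66, 0.49, 2.64, 4.79]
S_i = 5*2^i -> [5, 10, 20, 40, 80]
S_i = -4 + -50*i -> [-4, -54, -104, -154, -204]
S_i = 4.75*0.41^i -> [4.75, 1.95, 0.8, 0.33, 0.13]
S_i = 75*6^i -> [75, 450, 2700, 16200, 97200]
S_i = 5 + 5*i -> [5, 10, 15, 20, 25]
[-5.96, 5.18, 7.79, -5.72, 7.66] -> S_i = Random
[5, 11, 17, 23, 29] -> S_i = 5 + 6*i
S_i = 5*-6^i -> [5, -30, 180, -1080, 6480]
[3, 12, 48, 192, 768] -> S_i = 3*4^i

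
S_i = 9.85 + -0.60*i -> [9.85, 9.25, 8.65, 8.05, 7.45]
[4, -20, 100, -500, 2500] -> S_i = 4*-5^i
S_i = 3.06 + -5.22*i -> [3.06, -2.16, -7.38, -12.6, -17.82]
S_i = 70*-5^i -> [70, -350, 1750, -8750, 43750]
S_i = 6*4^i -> [6, 24, 96, 384, 1536]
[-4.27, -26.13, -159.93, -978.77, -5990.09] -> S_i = -4.27*6.12^i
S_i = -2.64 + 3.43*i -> [-2.64, 0.79, 4.22, 7.65, 11.08]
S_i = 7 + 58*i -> [7, 65, 123, 181, 239]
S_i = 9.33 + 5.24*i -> [9.33, 14.57, 19.81, 25.05, 30.29]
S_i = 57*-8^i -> [57, -456, 3648, -29184, 233472]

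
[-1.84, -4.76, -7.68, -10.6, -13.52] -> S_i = -1.84 + -2.92*i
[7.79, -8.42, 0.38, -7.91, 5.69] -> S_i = Random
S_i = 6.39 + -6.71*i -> [6.39, -0.32, -7.03, -13.74, -20.45]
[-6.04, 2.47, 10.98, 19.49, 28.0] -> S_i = -6.04 + 8.51*i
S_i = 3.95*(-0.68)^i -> [3.95, -2.69, 1.83, -1.24, 0.84]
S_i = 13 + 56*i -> [13, 69, 125, 181, 237]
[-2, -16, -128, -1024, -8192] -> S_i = -2*8^i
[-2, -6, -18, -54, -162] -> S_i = -2*3^i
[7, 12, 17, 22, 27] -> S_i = 7 + 5*i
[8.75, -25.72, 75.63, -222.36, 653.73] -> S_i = 8.75*(-2.94)^i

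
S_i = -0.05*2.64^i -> [-0.05, -0.13, -0.35, -0.92, -2.43]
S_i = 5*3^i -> [5, 15, 45, 135, 405]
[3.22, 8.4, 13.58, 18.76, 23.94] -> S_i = 3.22 + 5.18*i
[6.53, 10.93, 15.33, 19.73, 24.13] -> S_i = 6.53 + 4.40*i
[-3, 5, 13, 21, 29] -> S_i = -3 + 8*i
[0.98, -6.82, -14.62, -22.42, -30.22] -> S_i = 0.98 + -7.80*i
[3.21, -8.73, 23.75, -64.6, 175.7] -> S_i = 3.21*(-2.72)^i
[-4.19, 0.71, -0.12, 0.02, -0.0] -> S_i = -4.19*(-0.17)^i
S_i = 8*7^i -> [8, 56, 392, 2744, 19208]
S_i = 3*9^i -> [3, 27, 243, 2187, 19683]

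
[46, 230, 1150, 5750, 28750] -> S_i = 46*5^i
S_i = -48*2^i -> [-48, -96, -192, -384, -768]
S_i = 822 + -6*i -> [822, 816, 810, 804, 798]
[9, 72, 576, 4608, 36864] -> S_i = 9*8^i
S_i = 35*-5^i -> [35, -175, 875, -4375, 21875]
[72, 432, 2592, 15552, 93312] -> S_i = 72*6^i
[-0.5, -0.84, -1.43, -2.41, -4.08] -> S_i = -0.50*1.69^i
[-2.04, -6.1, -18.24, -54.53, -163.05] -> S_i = -2.04*2.99^i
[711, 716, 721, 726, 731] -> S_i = 711 + 5*i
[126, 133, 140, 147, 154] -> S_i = 126 + 7*i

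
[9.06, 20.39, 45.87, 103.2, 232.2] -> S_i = 9.06*2.25^i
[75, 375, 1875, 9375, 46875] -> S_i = 75*5^i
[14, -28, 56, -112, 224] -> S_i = 14*-2^i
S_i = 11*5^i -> [11, 55, 275, 1375, 6875]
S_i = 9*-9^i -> [9, -81, 729, -6561, 59049]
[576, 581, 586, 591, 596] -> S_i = 576 + 5*i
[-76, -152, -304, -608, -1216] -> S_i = -76*2^i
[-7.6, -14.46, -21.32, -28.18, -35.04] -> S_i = -7.60 + -6.86*i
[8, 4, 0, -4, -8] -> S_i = 8 + -4*i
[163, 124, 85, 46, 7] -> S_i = 163 + -39*i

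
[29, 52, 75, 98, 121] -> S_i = 29 + 23*i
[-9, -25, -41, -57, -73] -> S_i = -9 + -16*i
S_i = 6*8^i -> [6, 48, 384, 3072, 24576]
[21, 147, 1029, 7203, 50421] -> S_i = 21*7^i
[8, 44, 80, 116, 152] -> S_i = 8 + 36*i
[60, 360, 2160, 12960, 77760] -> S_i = 60*6^i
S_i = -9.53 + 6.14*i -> [-9.53, -3.39, 2.75, 8.89, 15.03]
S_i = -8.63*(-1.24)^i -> [-8.63, 10.7, -13.27, 16.45, -20.4]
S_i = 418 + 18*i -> [418, 436, 454, 472, 490]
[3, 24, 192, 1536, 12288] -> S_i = 3*8^i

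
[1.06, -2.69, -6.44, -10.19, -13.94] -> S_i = 1.06 + -3.75*i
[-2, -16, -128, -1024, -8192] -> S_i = -2*8^i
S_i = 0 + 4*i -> [0, 4, 8, 12, 16]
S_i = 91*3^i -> [91, 273, 819, 2457, 7371]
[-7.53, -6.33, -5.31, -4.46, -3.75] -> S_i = -7.53*0.84^i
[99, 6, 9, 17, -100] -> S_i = Random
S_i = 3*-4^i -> [3, -12, 48, -192, 768]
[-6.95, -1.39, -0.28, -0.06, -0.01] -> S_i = -6.95*0.20^i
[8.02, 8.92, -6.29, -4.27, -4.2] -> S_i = Random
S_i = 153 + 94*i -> [153, 247, 341, 435, 529]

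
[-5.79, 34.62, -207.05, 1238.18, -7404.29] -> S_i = -5.79*(-5.98)^i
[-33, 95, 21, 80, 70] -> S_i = Random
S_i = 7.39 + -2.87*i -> [7.39, 4.52, 1.65, -1.22, -4.09]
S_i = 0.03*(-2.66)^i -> [0.03, -0.08, 0.21, -0.56, 1.5]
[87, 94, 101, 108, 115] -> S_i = 87 + 7*i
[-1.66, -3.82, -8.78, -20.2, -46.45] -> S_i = -1.66*2.30^i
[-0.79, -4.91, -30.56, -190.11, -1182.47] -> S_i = -0.79*6.22^i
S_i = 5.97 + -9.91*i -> [5.97, -3.94, -13.85, -23.76, -33.67]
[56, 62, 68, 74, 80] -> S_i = 56 + 6*i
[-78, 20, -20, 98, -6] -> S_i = Random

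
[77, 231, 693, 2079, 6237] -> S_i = 77*3^i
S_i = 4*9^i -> [4, 36, 324, 2916, 26244]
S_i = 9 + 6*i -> [9, 15, 21, 27, 33]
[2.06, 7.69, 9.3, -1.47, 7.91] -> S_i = Random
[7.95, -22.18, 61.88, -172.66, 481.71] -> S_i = 7.95*(-2.79)^i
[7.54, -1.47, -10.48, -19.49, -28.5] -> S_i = 7.54 + -9.01*i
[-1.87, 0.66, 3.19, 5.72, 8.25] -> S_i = -1.87 + 2.53*i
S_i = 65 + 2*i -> [65, 67, 69, 71, 73]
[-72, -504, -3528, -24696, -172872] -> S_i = -72*7^i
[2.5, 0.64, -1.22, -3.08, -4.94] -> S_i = 2.50 + -1.86*i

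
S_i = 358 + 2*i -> [358, 360, 362, 364, 366]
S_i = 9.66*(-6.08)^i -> [9.66, -58.73, 357.1, -2171.14, 13200.53]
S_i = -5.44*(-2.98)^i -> [-5.44, 16.21, -48.31, 143.96, -429.01]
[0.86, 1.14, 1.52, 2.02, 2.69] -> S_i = 0.86*1.33^i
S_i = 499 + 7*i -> [499, 506, 513, 520, 527]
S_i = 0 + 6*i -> [0, 6, 12, 18, 24]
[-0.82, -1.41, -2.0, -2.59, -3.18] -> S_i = -0.82 + -0.59*i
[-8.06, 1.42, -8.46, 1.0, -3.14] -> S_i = Random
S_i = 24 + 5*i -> [24, 29, 34, 39, 44]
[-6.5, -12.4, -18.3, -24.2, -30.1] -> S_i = -6.50 + -5.90*i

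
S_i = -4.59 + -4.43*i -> [-4.59, -9.02, -13.45, -17.88, -22.31]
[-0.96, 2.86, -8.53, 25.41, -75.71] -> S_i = -0.96*(-2.98)^i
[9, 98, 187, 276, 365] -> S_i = 9 + 89*i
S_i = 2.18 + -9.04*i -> [2.18, -6.86, -15.9, -24.94, -33.98]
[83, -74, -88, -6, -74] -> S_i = Random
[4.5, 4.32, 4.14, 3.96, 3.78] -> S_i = 4.50 + -0.18*i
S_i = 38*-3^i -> [38, -114, 342, -1026, 3078]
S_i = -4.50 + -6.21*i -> [-4.5, -10.71, -16.92, -23.13, -29.34]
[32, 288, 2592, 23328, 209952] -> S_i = 32*9^i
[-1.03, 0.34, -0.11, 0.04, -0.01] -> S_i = -1.03*(-0.33)^i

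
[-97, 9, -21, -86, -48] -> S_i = Random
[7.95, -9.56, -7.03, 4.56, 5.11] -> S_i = Random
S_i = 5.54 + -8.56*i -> [5.54, -3.02, -11.58, -20.14, -28.7]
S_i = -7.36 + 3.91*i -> [-7.36, -3.45, 0.46, 4.37, 8.28]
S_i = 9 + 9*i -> [9, 18, 27, 36, 45]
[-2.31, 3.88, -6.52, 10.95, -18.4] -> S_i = -2.31*(-1.68)^i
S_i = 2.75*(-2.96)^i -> [2.75, -8.14, 24.09, -71.32, 211.11]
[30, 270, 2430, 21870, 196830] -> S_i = 30*9^i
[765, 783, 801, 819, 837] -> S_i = 765 + 18*i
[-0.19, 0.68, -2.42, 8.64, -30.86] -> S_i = -0.19*(-3.57)^i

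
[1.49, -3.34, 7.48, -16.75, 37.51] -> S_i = 1.49*(-2.24)^i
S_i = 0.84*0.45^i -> [0.84, 0.38, 0.17, 0.08, 0.03]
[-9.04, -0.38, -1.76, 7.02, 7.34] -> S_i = Random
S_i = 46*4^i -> [46, 184, 736, 2944, 11776]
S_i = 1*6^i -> [1, 6, 36, 216, 1296]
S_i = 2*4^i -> [2, 8, 32, 128, 512]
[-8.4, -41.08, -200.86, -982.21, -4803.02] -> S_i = -8.40*4.89^i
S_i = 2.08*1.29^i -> [2.08, 2.68, 3.46, 4.47, 5.76]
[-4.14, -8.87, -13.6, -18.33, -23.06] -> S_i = -4.14 + -4.73*i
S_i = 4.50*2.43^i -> [4.5, 10.94, 26.57, 64.57, 156.91]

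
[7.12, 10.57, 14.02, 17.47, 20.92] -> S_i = 7.12 + 3.45*i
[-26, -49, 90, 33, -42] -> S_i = Random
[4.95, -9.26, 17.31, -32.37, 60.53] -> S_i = 4.95*(-1.87)^i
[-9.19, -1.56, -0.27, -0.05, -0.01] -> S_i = -9.19*0.17^i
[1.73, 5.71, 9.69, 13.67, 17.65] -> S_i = 1.73 + 3.98*i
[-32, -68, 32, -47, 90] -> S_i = Random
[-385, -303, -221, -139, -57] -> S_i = -385 + 82*i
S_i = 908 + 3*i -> [908, 911, 914, 917, 920]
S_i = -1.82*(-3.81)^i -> [-1.82, 6.93, -26.42, 100.66, -383.51]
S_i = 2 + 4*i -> [2, 6, 10, 14, 18]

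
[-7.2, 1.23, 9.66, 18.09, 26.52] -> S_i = -7.20 + 8.43*i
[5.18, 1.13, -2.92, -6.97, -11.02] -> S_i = 5.18 + -4.05*i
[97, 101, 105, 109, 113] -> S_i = 97 + 4*i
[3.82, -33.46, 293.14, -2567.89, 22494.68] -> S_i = 3.82*(-8.76)^i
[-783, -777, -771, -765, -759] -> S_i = -783 + 6*i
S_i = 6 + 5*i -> [6, 11, 16, 21, 26]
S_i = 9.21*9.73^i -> [9.21, 89.61, 871.94, 8483.95, 82548.84]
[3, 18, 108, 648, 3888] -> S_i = 3*6^i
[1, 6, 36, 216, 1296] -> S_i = 1*6^i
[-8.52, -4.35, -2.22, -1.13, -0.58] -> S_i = -8.52*0.51^i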